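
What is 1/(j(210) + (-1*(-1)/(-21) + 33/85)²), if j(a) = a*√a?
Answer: -147229084800/11752243422985831513 + 1065963123815625*√210/47008973691943326052 ≈ 0.00032859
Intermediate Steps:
j(a) = a^(3/2)
1/(j(210) + (-1*(-1)/(-21) + 33/85)²) = 1/(210^(3/2) + (-1*(-1)/(-21) + 33/85)²) = 1/(210*√210 + (1*(-1/21) + 33*(1/85))²) = 1/(210*√210 + (-1/21 + 33/85)²) = 1/(210*√210 + (608/1785)²) = 1/(210*√210 + 369664/3186225) = 1/(369664/3186225 + 210*√210)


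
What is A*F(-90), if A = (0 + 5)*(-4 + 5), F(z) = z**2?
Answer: 40500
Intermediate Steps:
A = 5 (A = 5*1 = 5)
A*F(-90) = 5*(-90)**2 = 5*8100 = 40500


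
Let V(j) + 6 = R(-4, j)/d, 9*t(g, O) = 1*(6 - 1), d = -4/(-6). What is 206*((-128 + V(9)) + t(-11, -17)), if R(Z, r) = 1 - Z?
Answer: -233501/9 ≈ -25945.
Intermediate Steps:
d = 2/3 (d = -4*(-1/6) = 2/3 ≈ 0.66667)
t(g, O) = 5/9 (t(g, O) = (1*(6 - 1))/9 = (1*5)/9 = (1/9)*5 = 5/9)
V(j) = 3/2 (V(j) = -6 + (1 - 1*(-4))/(2/3) = -6 + (1 + 4)*(3/2) = -6 + 5*(3/2) = -6 + 15/2 = 3/2)
206*((-128 + V(9)) + t(-11, -17)) = 206*((-128 + 3/2) + 5/9) = 206*(-253/2 + 5/9) = 206*(-2267/18) = -233501/9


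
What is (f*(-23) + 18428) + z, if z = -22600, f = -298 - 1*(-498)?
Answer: -8772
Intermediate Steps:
f = 200 (f = -298 + 498 = 200)
(f*(-23) + 18428) + z = (200*(-23) + 18428) - 22600 = (-4600 + 18428) - 22600 = 13828 - 22600 = -8772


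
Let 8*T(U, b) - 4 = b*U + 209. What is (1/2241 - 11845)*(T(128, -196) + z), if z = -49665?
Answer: 2801753993395/4482 ≈ 6.2511e+8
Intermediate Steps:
T(U, b) = 213/8 + U*b/8 (T(U, b) = 1/2 + (b*U + 209)/8 = 1/2 + (U*b + 209)/8 = 1/2 + (209 + U*b)/8 = 1/2 + (209/8 + U*b/8) = 213/8 + U*b/8)
(1/2241 - 11845)*(T(128, -196) + z) = (1/2241 - 11845)*((213/8 + (1/8)*128*(-196)) - 49665) = (1/2241 - 11845)*((213/8 - 3136) - 49665) = -26544644*(-24875/8 - 49665)/2241 = -26544644/2241*(-422195/8) = 2801753993395/4482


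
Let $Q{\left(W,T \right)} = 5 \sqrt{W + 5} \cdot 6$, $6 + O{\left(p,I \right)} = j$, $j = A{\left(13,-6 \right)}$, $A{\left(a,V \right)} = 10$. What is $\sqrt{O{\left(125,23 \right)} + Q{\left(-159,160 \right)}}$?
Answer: $\sqrt{4 + 30 i \sqrt{154}} \approx 13.717 + 13.57 i$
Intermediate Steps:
$j = 10$
$O{\left(p,I \right)} = 4$ ($O{\left(p,I \right)} = -6 + 10 = 4$)
$Q{\left(W,T \right)} = 30 \sqrt{5 + W}$ ($Q{\left(W,T \right)} = 5 \sqrt{5 + W} 6 = 30 \sqrt{5 + W}$)
$\sqrt{O{\left(125,23 \right)} + Q{\left(-159,160 \right)}} = \sqrt{4 + 30 \sqrt{5 - 159}} = \sqrt{4 + 30 \sqrt{-154}} = \sqrt{4 + 30 i \sqrt{154}}$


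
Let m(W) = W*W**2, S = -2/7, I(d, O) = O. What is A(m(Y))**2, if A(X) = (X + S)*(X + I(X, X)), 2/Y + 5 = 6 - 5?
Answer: 529/50176 ≈ 0.010543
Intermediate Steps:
S = -2/7 (S = -2*1/7 = -2/7 ≈ -0.28571)
Y = -1/2 (Y = 2/(-5 + (6 - 5)) = 2/(-5 + 1) = 2/(-4) = 2*(-1/4) = -1/2 ≈ -0.50000)
m(W) = W**3
A(X) = 2*X*(-2/7 + X) (A(X) = (X - 2/7)*(X + X) = (-2/7 + X)*(2*X) = 2*X*(-2/7 + X))
A(m(Y))**2 = (2*(-1/2)**3*(-2 + 7*(-1/2)**3)/7)**2 = ((2/7)*(-1/8)*(-2 + 7*(-1/8)))**2 = ((2/7)*(-1/8)*(-2 - 7/8))**2 = ((2/7)*(-1/8)*(-23/8))**2 = (23/224)**2 = 529/50176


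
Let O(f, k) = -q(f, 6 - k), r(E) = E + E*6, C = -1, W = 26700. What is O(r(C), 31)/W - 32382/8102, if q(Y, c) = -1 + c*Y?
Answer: -72167429/18026950 ≈ -4.0033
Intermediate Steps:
q(Y, c) = -1 + Y*c
r(E) = 7*E (r(E) = E + 6*E = 7*E)
O(f, k) = 1 - f*(6 - k) (O(f, k) = -(-1 + f*(6 - k)) = 1 - f*(6 - k))
O(r(C), 31)/W - 32382/8102 = (1 + (7*(-1))*(-6 + 31))/26700 - 32382/8102 = (1 - 7*25)*(1/26700) - 32382*1/8102 = (1 - 175)*(1/26700) - 16191/4051 = -174*1/26700 - 16191/4051 = -29/4450 - 16191/4051 = -72167429/18026950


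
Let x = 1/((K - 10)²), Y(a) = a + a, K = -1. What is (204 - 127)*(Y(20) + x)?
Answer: 33887/11 ≈ 3080.6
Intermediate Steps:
Y(a) = 2*a
x = 1/121 (x = 1/((-1 - 10)²) = 1/((-11)²) = 1/121 ≈ 0.0082645)
(204 - 127)*(Y(20) + x) = (204 - 127)*(2*20 + 1/121) = 77*(40 + 1/121) = 77*(4841/121) = 33887/11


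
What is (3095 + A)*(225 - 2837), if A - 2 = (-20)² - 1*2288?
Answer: -3157908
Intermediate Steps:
A = -1886 (A = 2 + ((-20)² - 1*2288) = 2 + (400 - 2288) = 2 - 1888 = -1886)
(3095 + A)*(225 - 2837) = (3095 - 1886)*(225 - 2837) = 1209*(-2612) = -3157908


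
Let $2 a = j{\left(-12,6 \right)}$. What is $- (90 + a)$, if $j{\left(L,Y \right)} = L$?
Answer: $-84$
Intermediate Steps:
$a = -6$ ($a = \frac{1}{2} \left(-12\right) = -6$)
$- (90 + a) = - (90 - 6) = \left(-1\right) 84 = -84$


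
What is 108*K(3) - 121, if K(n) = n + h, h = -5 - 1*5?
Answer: -877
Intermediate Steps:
h = -10 (h = -5 - 5 = -10)
K(n) = -10 + n (K(n) = n - 10 = -10 + n)
108*K(3) - 121 = 108*(-10 + 3) - 121 = 108*(-7) - 121 = -756 - 121 = -877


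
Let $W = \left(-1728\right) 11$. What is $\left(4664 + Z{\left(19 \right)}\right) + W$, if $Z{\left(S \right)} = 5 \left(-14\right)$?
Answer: $-14414$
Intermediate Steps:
$W = -19008$
$Z{\left(S \right)} = -70$
$\left(4664 + Z{\left(19 \right)}\right) + W = \left(4664 - 70\right) - 19008 = 4594 - 19008 = -14414$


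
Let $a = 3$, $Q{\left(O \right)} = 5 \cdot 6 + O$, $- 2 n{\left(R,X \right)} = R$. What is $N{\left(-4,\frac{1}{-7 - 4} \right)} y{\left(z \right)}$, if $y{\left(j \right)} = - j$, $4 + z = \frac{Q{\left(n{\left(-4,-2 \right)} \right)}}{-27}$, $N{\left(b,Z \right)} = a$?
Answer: $\frac{140}{9} \approx 15.556$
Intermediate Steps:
$n{\left(R,X \right)} = - \frac{R}{2}$
$Q{\left(O \right)} = 30 + O$
$N{\left(b,Z \right)} = 3$
$z = - \frac{140}{27}$ ($z = -4 + \frac{30 - -2}{-27} = -4 + \left(30 + 2\right) \left(- \frac{1}{27}\right) = -4 + 32 \left(- \frac{1}{27}\right) = -4 - \frac{32}{27} = - \frac{140}{27} \approx -5.1852$)
$N{\left(-4,\frac{1}{-7 - 4} \right)} y{\left(z \right)} = 3 \left(\left(-1\right) \left(- \frac{140}{27}\right)\right) = 3 \cdot \frac{140}{27} = \frac{140}{9}$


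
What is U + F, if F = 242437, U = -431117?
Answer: -188680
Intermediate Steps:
U + F = -431117 + 242437 = -188680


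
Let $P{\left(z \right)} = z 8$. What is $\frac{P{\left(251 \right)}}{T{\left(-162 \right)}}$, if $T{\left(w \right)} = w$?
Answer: $- \frac{1004}{81} \approx -12.395$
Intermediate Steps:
$P{\left(z \right)} = 8 z$
$\frac{P{\left(251 \right)}}{T{\left(-162 \right)}} = \frac{8 \cdot 251}{-162} = 2008 \left(- \frac{1}{162}\right) = - \frac{1004}{81}$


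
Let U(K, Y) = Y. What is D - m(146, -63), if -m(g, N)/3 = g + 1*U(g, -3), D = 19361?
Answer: 19790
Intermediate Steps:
m(g, N) = 9 - 3*g (m(g, N) = -3*(g + 1*(-3)) = -3*(g - 3) = -3*(-3 + g) = 9 - 3*g)
D - m(146, -63) = 19361 - (9 - 3*146) = 19361 - (9 - 438) = 19361 - 1*(-429) = 19361 + 429 = 19790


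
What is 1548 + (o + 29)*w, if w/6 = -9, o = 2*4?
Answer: -450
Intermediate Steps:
o = 8
w = -54 (w = 6*(-9) = -54)
1548 + (o + 29)*w = 1548 + (8 + 29)*(-54) = 1548 + 37*(-54) = 1548 - 1998 = -450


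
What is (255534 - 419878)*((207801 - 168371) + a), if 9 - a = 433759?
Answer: 64804126080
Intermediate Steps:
a = -433750 (a = 9 - 1*433759 = 9 - 433759 = -433750)
(255534 - 419878)*((207801 - 168371) + a) = (255534 - 419878)*((207801 - 168371) - 433750) = -164344*(39430 - 433750) = -164344*(-394320) = 64804126080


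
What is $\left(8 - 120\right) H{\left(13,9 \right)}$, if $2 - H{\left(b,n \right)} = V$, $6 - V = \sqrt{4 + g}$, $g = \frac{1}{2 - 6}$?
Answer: $448 - 56 \sqrt{15} \approx 231.11$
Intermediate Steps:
$g = - \frac{1}{4}$ ($g = \frac{1}{-4} = - \frac{1}{4} \approx -0.25$)
$V = 6 - \frac{\sqrt{15}}{2}$ ($V = 6 - \sqrt{4 - \frac{1}{4}} = 6 - \sqrt{\frac{15}{4}} = 6 - \frac{\sqrt{15}}{2} \approx 4.0635$)
$H{\left(b,n \right)} = -4 + \frac{\sqrt{15}}{2}$ ($H{\left(b,n \right)} = 2 - \left(6 - \frac{\sqrt{15}}{2}\right) = -4 + \frac{\sqrt{15}}{2}$)
$\left(8 - 120\right) H{\left(13,9 \right)} = \left(8 - 120\right) \left(-4 + \frac{\sqrt{15}}{2}\right) = - 112 \left(-4 + \frac{\sqrt{15}}{2}\right) = 448 - 56 \sqrt{15}$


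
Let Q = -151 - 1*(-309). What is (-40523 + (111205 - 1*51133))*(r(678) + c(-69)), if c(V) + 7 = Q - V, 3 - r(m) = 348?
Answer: -2443625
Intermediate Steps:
r(m) = -345 (r(m) = 3 - 1*348 = 3 - 348 = -345)
Q = 158 (Q = -151 + 309 = 158)
c(V) = 151 - V (c(V) = -7 + (158 - V) = 151 - V)
(-40523 + (111205 - 1*51133))*(r(678) + c(-69)) = (-40523 + (111205 - 1*51133))*(-345 + (151 - 1*(-69))) = (-40523 + (111205 - 51133))*(-345 + (151 + 69)) = (-40523 + 60072)*(-345 + 220) = 19549*(-125) = -2443625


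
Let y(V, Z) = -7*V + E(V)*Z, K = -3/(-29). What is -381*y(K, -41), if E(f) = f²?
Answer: 372618/841 ≈ 443.07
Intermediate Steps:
K = 3/29 (K = -3*(-1/29) = 3/29 ≈ 0.10345)
y(V, Z) = -7*V + Z*V² (y(V, Z) = -7*V + V²*Z = -7*V + Z*V²)
-381*y(K, -41) = -1143*(-7 + (3/29)*(-41))/29 = -1143*(-7 - 123/29)/29 = -1143*(-326)/(29*29) = -381*(-978/841) = 372618/841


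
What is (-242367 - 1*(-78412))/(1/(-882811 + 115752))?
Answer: 125763158345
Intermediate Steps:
(-242367 - 1*(-78412))/(1/(-882811 + 115752)) = (-242367 + 78412)/(1/(-767059)) = -163955/(-1/767059) = -163955*(-767059) = 125763158345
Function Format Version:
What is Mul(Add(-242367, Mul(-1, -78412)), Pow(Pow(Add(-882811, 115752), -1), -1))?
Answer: 125763158345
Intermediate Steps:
Mul(Add(-242367, Mul(-1, -78412)), Pow(Pow(Add(-882811, 115752), -1), -1)) = Mul(Add(-242367, 78412), Pow(Pow(-767059, -1), -1)) = Mul(-163955, Pow(Rational(-1, 767059), -1)) = Mul(-163955, -767059) = 125763158345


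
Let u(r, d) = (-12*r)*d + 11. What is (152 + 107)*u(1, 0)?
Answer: 2849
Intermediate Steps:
u(r, d) = 11 - 12*d*r (u(r, d) = -12*d*r + 11 = 11 - 12*d*r)
(152 + 107)*u(1, 0) = (152 + 107)*(11 - 12*0*1) = 259*(11 + 0) = 259*11 = 2849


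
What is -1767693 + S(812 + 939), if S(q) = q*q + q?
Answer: 1300059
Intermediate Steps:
S(q) = q + q**2 (S(q) = q**2 + q = q + q**2)
-1767693 + S(812 + 939) = -1767693 + (812 + 939)*(1 + (812 + 939)) = -1767693 + 1751*(1 + 1751) = -1767693 + 1751*1752 = -1767693 + 3067752 = 1300059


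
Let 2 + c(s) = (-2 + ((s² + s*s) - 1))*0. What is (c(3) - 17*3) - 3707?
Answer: -3760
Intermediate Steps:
c(s) = -2 (c(s) = -2 + (-2 + ((s² + s*s) - 1))*0 = -2 + (-2 + ((s² + s²) - 1))*0 = -2 + (-2 + (2*s² - 1))*0 = -2 + (-2 + (-1 + 2*s²))*0 = -2 + (-3 + 2*s²)*0 = -2 + 0 = -2)
(c(3) - 17*3) - 3707 = (-2 - 17*3) - 3707 = (-2 - 51) - 3707 = -53 - 3707 = -3760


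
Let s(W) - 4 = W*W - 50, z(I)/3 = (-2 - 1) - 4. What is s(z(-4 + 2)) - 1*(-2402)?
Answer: 2797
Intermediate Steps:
z(I) = -21 (z(I) = 3*((-2 - 1) - 4) = 3*(-3 - 4) = 3*(-7) = -21)
s(W) = -46 + W² (s(W) = 4 + (W*W - 50) = 4 + (W² - 50) = 4 + (-50 + W²) = -46 + W²)
s(z(-4 + 2)) - 1*(-2402) = (-46 + (-21)²) - 1*(-2402) = (-46 + 441) + 2402 = 395 + 2402 = 2797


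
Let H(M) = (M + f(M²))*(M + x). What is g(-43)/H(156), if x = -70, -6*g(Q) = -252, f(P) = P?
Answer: 7/351052 ≈ 1.9940e-5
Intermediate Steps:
g(Q) = 42 (g(Q) = -⅙*(-252) = 42)
H(M) = (-70 + M)*(M + M²) (H(M) = (M + M²)*(M - 70) = (M + M²)*(-70 + M) = (-70 + M)*(M + M²))
g(-43)/H(156) = 42/((156*(-70 + 156² - 69*156))) = 42/((156*(-70 + 24336 - 10764))) = 42/((156*13502)) = 42/2106312 = 42*(1/2106312) = 7/351052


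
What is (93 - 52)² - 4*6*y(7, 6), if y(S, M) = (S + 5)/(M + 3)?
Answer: 1649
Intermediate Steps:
y(S, M) = (5 + S)/(3 + M)
(93 - 52)² - 4*6*y(7, 6) = (93 - 52)² - 4*6*(5 + 7)/(3 + 6) = 41² - 24*12/9 = 1681 - 24*(⅑)*12 = 1681 - 24*4/3 = 1681 - 1*32 = 1681 - 32 = 1649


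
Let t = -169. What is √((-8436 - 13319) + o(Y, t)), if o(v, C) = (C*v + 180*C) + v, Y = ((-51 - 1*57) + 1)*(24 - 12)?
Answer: √163537 ≈ 404.40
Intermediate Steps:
Y = -1284 (Y = ((-51 - 57) + 1)*12 = (-108 + 1)*12 = -107*12 = -1284)
o(v, C) = v + 180*C + C*v (o(v, C) = (180*C + C*v) + v = v + 180*C + C*v)
√((-8436 - 13319) + o(Y, t)) = √((-8436 - 13319) + (-1284 + 180*(-169) - 169*(-1284))) = √(-21755 + (-1284 - 30420 + 216996)) = √(-21755 + 185292) = √163537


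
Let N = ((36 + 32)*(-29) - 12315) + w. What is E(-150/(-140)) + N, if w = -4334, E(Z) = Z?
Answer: -260679/14 ≈ -18620.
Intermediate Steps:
N = -18621 (N = ((36 + 32)*(-29) - 12315) - 4334 = (68*(-29) - 12315) - 4334 = (-1972 - 12315) - 4334 = -14287 - 4334 = -18621)
E(-150/(-140)) + N = -150/(-140) - 18621 = -150*(-1/140) - 18621 = 15/14 - 18621 = -260679/14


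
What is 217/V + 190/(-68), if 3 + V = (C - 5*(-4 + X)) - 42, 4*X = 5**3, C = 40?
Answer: -83187/19210 ≈ -4.3304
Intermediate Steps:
X = 125/4 (X = (1/4)*5**3 = (1/4)*125 = 125/4 ≈ 31.250)
V = -565/4 (V = -3 + ((40 - 5*(-4 + 125/4)) - 42) = -3 + ((40 - 5*109/4) - 42) = -3 + ((40 - 545/4) - 42) = -3 + (-385/4 - 42) = -3 - 553/4 = -565/4 ≈ -141.25)
217/V + 190/(-68) = 217/(-565/4) + 190/(-68) = 217*(-4/565) + 190*(-1/68) = -868/565 - 95/34 = -83187/19210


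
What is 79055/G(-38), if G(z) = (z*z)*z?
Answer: -79055/54872 ≈ -1.4407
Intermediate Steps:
G(z) = z³ (G(z) = z²*z = z³)
79055/G(-38) = 79055/((-38)³) = 79055/(-54872) = 79055*(-1/54872) = -79055/54872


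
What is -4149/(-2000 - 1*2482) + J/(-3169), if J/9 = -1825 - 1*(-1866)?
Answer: 1277147/1578162 ≈ 0.80926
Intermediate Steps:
J = 369 (J = 9*(-1825 - 1*(-1866)) = 9*(-1825 + 1866) = 9*41 = 369)
-4149/(-2000 - 1*2482) + J/(-3169) = -4149/(-2000 - 1*2482) + 369/(-3169) = -4149/(-2000 - 2482) + 369*(-1/3169) = -4149/(-4482) - 369/3169 = -4149*(-1/4482) - 369/3169 = 461/498 - 369/3169 = 1277147/1578162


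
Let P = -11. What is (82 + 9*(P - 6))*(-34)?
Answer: 2414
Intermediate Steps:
(82 + 9*(P - 6))*(-34) = (82 + 9*(-11 - 6))*(-34) = (82 + 9*(-17))*(-34) = (82 - 153)*(-34) = -71*(-34) = 2414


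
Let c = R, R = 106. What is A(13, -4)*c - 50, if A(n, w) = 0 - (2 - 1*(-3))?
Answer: -580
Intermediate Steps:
c = 106
A(n, w) = -5 (A(n, w) = 0 - (2 + 3) = 0 - 1*5 = 0 - 5 = -5)
A(13, -4)*c - 50 = -5*106 - 50 = -530 - 50 = -580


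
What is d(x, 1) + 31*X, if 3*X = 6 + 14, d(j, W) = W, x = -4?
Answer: 623/3 ≈ 207.67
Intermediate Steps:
X = 20/3 (X = (6 + 14)/3 = (⅓)*20 = 20/3 ≈ 6.6667)
d(x, 1) + 31*X = 1 + 31*(20/3) = 1 + 620/3 = 623/3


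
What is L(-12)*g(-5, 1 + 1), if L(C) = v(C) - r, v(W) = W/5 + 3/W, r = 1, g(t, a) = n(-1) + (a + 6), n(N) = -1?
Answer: -511/20 ≈ -25.550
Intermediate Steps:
g(t, a) = 5 + a (g(t, a) = -1 + (a + 6) = -1 + (6 + a) = 5 + a)
v(W) = 3/W + W/5 (v(W) = W*(1/5) + 3/W = W/5 + 3/W = 3/W + W/5)
L(C) = -1 + 3/C + C/5 (L(C) = (3/C + C/5) - 1*1 = (3/C + C/5) - 1 = -1 + 3/C + C/5)
L(-12)*g(-5, 1 + 1) = (-1 + 3/(-12) + (1/5)*(-12))*(5 + (1 + 1)) = (-1 + 3*(-1/12) - 12/5)*(5 + 2) = (-1 - 1/4 - 12/5)*7 = -73/20*7 = -511/20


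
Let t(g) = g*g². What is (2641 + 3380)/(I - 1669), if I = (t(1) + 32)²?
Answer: -6021/580 ≈ -10.381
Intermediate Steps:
t(g) = g³
I = 1089 (I = (1³ + 32)² = (1 + 32)² = 33² = 1089)
(2641 + 3380)/(I - 1669) = (2641 + 3380)/(1089 - 1669) = 6021/(-580) = 6021*(-1/580) = -6021/580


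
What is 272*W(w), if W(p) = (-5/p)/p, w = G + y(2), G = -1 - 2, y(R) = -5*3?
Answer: -340/81 ≈ -4.1975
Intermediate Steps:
y(R) = -15
G = -3
w = -18 (w = -3 - 15 = -18)
W(p) = -5/p²
272*W(w) = 272*(-5/(-18)²) = 272*(-5*1/324) = 272*(-5/324) = -340/81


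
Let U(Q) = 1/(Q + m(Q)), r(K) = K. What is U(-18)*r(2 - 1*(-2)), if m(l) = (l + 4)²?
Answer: 2/89 ≈ 0.022472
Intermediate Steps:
m(l) = (4 + l)²
U(Q) = 1/(Q + (4 + Q)²)
U(-18)*r(2 - 1*(-2)) = (2 - 1*(-2))/(-18 + (4 - 18)²) = (2 + 2)/(-18 + (-14)²) = 4/(-18 + 196) = 4/178 = (1/178)*4 = 2/89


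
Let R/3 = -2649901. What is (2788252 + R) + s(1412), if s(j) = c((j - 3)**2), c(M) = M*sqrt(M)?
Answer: 2792099478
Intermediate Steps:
c(M) = M**(3/2)
R = -7949703 (R = 3*(-2649901) = -7949703)
s(j) = ((-3 + j)**2)**(3/2) (s(j) = ((j - 3)**2)**(3/2) = ((-3 + j)**2)**(3/2))
(2788252 + R) + s(1412) = (2788252 - 7949703) + ((-3 + 1412)**2)**(3/2) = -5161451 + (1409**2)**(3/2) = -5161451 + 1985281**(3/2) = -5161451 + 2797260929 = 2792099478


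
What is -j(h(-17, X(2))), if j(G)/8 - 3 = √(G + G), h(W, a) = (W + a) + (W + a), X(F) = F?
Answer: -24 - 16*I*√15 ≈ -24.0 - 61.968*I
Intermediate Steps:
h(W, a) = 2*W + 2*a
j(G) = 24 + 8*√2*√G (j(G) = 24 + 8*√(G + G) = 24 + 8*√(2*G) = 24 + 8*(√2*√G) = 24 + 8*√2*√G)
-j(h(-17, X(2))) = -(24 + 8*√2*√(2*(-17) + 2*2)) = -(24 + 8*√2*√(-34 + 4)) = -(24 + 8*√2*√(-30)) = -(24 + 8*√2*(I*√30)) = -(24 + 16*I*√15) = -24 - 16*I*√15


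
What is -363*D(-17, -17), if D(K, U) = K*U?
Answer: -104907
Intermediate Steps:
-363*D(-17, -17) = -(-6171)*(-17) = -363*289 = -104907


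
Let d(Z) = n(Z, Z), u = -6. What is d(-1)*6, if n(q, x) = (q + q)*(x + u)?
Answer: 84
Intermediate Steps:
n(q, x) = 2*q*(-6 + x) (n(q, x) = (q + q)*(x - 6) = (2*q)*(-6 + x) = 2*q*(-6 + x))
d(Z) = 2*Z*(-6 + Z)
d(-1)*6 = (2*(-1)*(-6 - 1))*6 = (2*(-1)*(-7))*6 = 14*6 = 84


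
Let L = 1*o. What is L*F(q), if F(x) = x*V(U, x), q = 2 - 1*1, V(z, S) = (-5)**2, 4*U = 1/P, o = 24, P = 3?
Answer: 600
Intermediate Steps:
U = 1/12 (U = (1/4)/3 = (1/4)*(1/3) = 1/12 ≈ 0.083333)
V(z, S) = 25
q = 1 (q = 2 - 1 = 1)
L = 24 (L = 1*24 = 24)
F(x) = 25*x (F(x) = x*25 = 25*x)
L*F(q) = 24*(25*1) = 24*25 = 600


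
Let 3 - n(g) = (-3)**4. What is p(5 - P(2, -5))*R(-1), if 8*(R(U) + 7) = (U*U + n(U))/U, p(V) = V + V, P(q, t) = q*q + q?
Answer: -21/4 ≈ -5.2500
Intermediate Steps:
P(q, t) = q + q**2 (P(q, t) = q**2 + q = q + q**2)
n(g) = -78 (n(g) = 3 - 1*(-3)**4 = 3 - 1*81 = 3 - 81 = -78)
p(V) = 2*V
R(U) = -7 + (-78 + U**2)/(8*U) (R(U) = -7 + ((U*U - 78)/U)/8 = -7 + ((U**2 - 78)/U)/8 = -7 + ((-78 + U**2)/U)/8 = -7 + (-78 + U**2)/(8*U))
p(5 - P(2, -5))*R(-1) = (2*(5 - 2*(1 + 2)))*((1/8)*(-78 - (-56 - 1))/(-1)) = (2*(5 - 2*3))*((1/8)*(-1)*(-78 - 1*(-57))) = (2*(5 - 1*6))*((1/8)*(-1)*(-78 + 57)) = (2*(5 - 6))*((1/8)*(-1)*(-21)) = (2*(-1))*(21/8) = -2*21/8 = -21/4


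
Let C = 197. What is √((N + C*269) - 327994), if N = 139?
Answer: I*√274862 ≈ 524.27*I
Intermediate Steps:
√((N + C*269) - 327994) = √((139 + 197*269) - 327994) = √((139 + 52993) - 327994) = √(53132 - 327994) = √(-274862) = I*√274862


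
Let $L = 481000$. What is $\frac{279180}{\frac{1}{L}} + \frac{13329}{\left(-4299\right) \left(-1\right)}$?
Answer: $\frac{192431236144443}{1433} \approx 1.3429 \cdot 10^{11}$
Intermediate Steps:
$\frac{279180}{\frac{1}{L}} + \frac{13329}{\left(-4299\right) \left(-1\right)} = \frac{279180}{\frac{1}{481000}} + \frac{13329}{\left(-4299\right) \left(-1\right)} = 279180 \frac{1}{\frac{1}{481000}} + \frac{13329}{4299} = 279180 \cdot 481000 + 13329 \cdot \frac{1}{4299} = 134285580000 + \frac{4443}{1433} = \frac{192431236144443}{1433}$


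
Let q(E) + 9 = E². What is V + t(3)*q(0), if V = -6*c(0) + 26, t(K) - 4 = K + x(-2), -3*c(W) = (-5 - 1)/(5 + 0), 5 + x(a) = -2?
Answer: 118/5 ≈ 23.600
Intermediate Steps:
x(a) = -7 (x(a) = -5 - 2 = -7)
c(W) = ⅖ (c(W) = -(-5 - 1)/(3*(5 + 0)) = -(-2)/5 = -⅓*(-6/5) = ⅖)
q(E) = -9 + E²
t(K) = -3 + K (t(K) = 4 + (K - 7) = 4 + (-7 + K) = -3 + K)
V = 118/5 (V = -6*⅖ + 26 = -12/5 + 26 = 118/5 ≈ 23.600)
V + t(3)*q(0) = 118/5 + (-3 + 3)*(-9 + 0²) = 118/5 + 0*(-9 + 0) = 118/5 + 0*(-9) = 118/5 + 0 = 118/5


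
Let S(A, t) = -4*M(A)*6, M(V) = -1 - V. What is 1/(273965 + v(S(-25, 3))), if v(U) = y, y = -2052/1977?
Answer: 659/180542251 ≈ 3.6501e-6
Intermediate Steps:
y = -684/659 (y = -2052*1/1977 = -684/659 ≈ -1.0379)
S(A, t) = 24 + 24*A (S(A, t) = -4*(-1 - A)*6 = (4 + 4*A)*6 = 24 + 24*A)
v(U) = -684/659
1/(273965 + v(S(-25, 3))) = 1/(273965 - 684/659) = 1/(180542251/659) = 659/180542251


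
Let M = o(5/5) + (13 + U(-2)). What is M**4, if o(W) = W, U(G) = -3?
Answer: 14641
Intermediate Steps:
M = 11 (M = 5/5 + (13 - 3) = 5*(1/5) + 10 = 1 + 10 = 11)
M**4 = 11**4 = 14641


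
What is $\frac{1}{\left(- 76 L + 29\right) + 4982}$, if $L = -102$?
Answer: $\frac{1}{12763} \approx 7.8351 \cdot 10^{-5}$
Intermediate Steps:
$\frac{1}{\left(- 76 L + 29\right) + 4982} = \frac{1}{\left(\left(-76\right) \left(-102\right) + 29\right) + 4982} = \frac{1}{\left(7752 + 29\right) + 4982} = \frac{1}{7781 + 4982} = \frac{1}{12763}$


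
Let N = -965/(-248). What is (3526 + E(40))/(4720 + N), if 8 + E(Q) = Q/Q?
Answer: 872712/1171525 ≈ 0.74494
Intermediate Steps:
N = 965/248 (N = -965*(-1/248) = 965/248 ≈ 3.8911)
E(Q) = -7 (E(Q) = -8 + Q/Q = -8 + 1 = -7)
(3526 + E(40))/(4720 + N) = (3526 - 7)/(4720 + 965/248) = 3519/(1171525/248) = 3519*(248/1171525) = 872712/1171525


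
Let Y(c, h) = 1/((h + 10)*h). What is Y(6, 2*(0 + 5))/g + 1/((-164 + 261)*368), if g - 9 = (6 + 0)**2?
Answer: 5587/40158000 ≈ 0.00013913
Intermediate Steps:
Y(c, h) = 1/(h*(10 + h)) (Y(c, h) = 1/((10 + h)*h) = 1/(h*(10 + h)))
g = 45 (g = 9 + (6 + 0)**2 = 9 + 6**2 = 9 + 36 = 45)
Y(6, 2*(0 + 5))/g + 1/((-164 + 261)*368) = (1/(((2*(0 + 5)))*(10 + 2*(0 + 5))))/45 + 1/((-164 + 261)*368) = (1/(((2*5))*(10 + 2*5)))*(1/45) + (1/368)/97 = (1/(10*(10 + 10)))*(1/45) + (1/97)*(1/368) = ((1/10)/20)*(1/45) + 1/35696 = ((1/10)*(1/20))*(1/45) + 1/35696 = (1/200)*(1/45) + 1/35696 = 1/9000 + 1/35696 = 5587/40158000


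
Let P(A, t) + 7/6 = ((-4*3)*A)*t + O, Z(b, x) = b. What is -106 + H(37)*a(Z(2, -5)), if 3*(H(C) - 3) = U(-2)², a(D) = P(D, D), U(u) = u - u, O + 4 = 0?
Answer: -531/2 ≈ -265.50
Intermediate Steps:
O = -4 (O = -4 + 0 = -4)
U(u) = 0
P(A, t) = -31/6 - 12*A*t (P(A, t) = -7/6 + (((-4*3)*A)*t - 4) = -7/6 + ((-12*A)*t - 4) = -7/6 + (-12*A*t - 4) = -7/6 + (-4 - 12*A*t) = -31/6 - 12*A*t)
a(D) = -31/6 - 12*D² (a(D) = -31/6 - 12*D*D = -31/6 - 12*D²)
H(C) = 3 (H(C) = 3 + (⅓)*0² = 3 + (⅓)*0 = 3 + 0 = 3)
-106 + H(37)*a(Z(2, -5)) = -106 + 3*(-31/6 - 12*2²) = -106 + 3*(-31/6 - 12*4) = -106 + 3*(-31/6 - 48) = -106 + 3*(-319/6) = -106 - 319/2 = -531/2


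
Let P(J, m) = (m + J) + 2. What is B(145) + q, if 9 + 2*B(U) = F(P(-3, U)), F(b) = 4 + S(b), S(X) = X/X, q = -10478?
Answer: -10480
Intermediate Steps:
S(X) = 1
P(J, m) = 2 + J + m (P(J, m) = (J + m) + 2 = 2 + J + m)
F(b) = 5 (F(b) = 4 + 1 = 5)
B(U) = -2 (B(U) = -9/2 + (½)*5 = -9/2 + 5/2 = -2)
B(145) + q = -2 - 10478 = -10480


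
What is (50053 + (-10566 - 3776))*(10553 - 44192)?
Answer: -1201282329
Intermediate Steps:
(50053 + (-10566 - 3776))*(10553 - 44192) = (50053 - 14342)*(-33639) = 35711*(-33639) = -1201282329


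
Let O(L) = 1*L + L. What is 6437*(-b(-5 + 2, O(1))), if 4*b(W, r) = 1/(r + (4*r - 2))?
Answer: -6437/32 ≈ -201.16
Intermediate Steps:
O(L) = 2*L (O(L) = L + L = 2*L)
b(W, r) = 1/(4*(-2 + 5*r)) (b(W, r) = 1/(4*(r + (4*r - 2))) = 1/(4*(r + (-2 + 4*r))) = 1/(4*(-2 + 5*r)))
6437*(-b(-5 + 2, O(1))) = 6437*(-1/(4*(-2 + 5*(2*1)))) = 6437*(-1/(4*(-2 + 5*2))) = 6437*(-1/(4*(-2 + 10))) = 6437*(-1/(4*8)) = 6437*(-1*1/32) = 6437*(-1/32) = -6437/32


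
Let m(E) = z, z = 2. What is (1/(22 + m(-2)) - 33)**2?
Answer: 625681/576 ≈ 1086.3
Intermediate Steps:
m(E) = 2
(1/(22 + m(-2)) - 33)**2 = (1/(22 + 2) - 33)**2 = (1/24 - 33)**2 = (-791/24)**2 = 625681/576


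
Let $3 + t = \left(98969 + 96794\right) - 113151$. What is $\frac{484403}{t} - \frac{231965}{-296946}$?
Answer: $\frac{163003929923}{24530412114} \approx 6.645$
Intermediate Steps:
$t = 82609$ ($t = -3 + \left(\left(98969 + 96794\right) - 113151\right) = -3 + \left(195763 - 113151\right) = -3 + 82612 = 82609$)
$\frac{484403}{t} - \frac{231965}{-296946} = \frac{484403}{82609} - \frac{231965}{-296946} = 484403 \cdot \frac{1}{82609} - - \frac{231965}{296946} = \frac{484403}{82609} + \frac{231965}{296946} = \frac{163003929923}{24530412114}$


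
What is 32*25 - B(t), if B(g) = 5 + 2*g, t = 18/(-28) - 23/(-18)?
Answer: 50005/63 ≈ 793.73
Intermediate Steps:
t = 40/63 (t = 18*(-1/28) - 23*(-1/18) = -9/14 + 23/18 = 40/63 ≈ 0.63492)
32*25 - B(t) = 32*25 - (5 + 2*(40/63)) = 800 - (5 + 80/63) = 800 - 1*395/63 = 800 - 395/63 = 50005/63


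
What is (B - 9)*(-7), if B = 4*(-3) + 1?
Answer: 140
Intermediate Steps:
B = -11 (B = -12 + 1 = -11)
(B - 9)*(-7) = (-11 - 9)*(-7) = -20*(-7) = 140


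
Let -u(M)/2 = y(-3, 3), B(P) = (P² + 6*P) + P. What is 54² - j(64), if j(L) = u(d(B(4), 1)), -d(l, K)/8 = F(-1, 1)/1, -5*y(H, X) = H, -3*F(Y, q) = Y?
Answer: 14586/5 ≈ 2917.2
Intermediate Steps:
B(P) = P² + 7*P
F(Y, q) = -Y/3
y(H, X) = -H/5
d(l, K) = -8/3 (d(l, K) = -8*(-⅓*(-1))/1 = -8/3)
u(M) = -6/5 (u(M) = -(-2)*(-3)/5 = -2*⅗ = -6/5)
j(L) = -6/5
54² - j(64) = 54² - 1*(-6/5) = 2916 + 6/5 = 14586/5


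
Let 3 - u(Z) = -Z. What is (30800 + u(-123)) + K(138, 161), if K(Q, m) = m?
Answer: 30841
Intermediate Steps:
u(Z) = 3 + Z (u(Z) = 3 - (-1)*Z = 3 + Z)
(30800 + u(-123)) + K(138, 161) = (30800 + (3 - 123)) + 161 = (30800 - 120) + 161 = 30680 + 161 = 30841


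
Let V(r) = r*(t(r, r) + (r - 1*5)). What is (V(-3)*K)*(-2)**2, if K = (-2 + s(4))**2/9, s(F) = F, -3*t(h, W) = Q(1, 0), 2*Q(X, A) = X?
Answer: 392/9 ≈ 43.556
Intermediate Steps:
Q(X, A) = X/2
t(h, W) = -1/6
K = 4/9 (K = (-2 + 4)**2/9 = 2**2*(1/9) = 4*(1/9) = 4/9 ≈ 0.44444)
V(r) = r*(-31/6 + r) (V(r) = r*(-1/6 + (r - 1*5)) = r*(-1/6 + (r - 5)) = r*(-1/6 + (-5 + r)) = r*(-31/6 + r))
(V(-3)*K)*(-2)**2 = (((1/6)*(-3)*(-31 + 6*(-3)))*(4/9))*(-2)**2 = (((1/6)*(-3)*(-31 - 18))*(4/9))*4 = (((1/6)*(-3)*(-49))*(4/9))*4 = ((49/2)*(4/9))*4 = (98/9)*4 = 392/9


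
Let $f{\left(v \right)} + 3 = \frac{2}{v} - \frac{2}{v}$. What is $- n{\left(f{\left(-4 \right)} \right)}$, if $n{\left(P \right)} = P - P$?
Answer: $0$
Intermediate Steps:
$f{\left(v \right)} = -3$ ($f{\left(v \right)} = -3 + \left(\frac{2}{v} - \frac{2}{v}\right) = -3 + 0 = -3$)
$n{\left(P \right)} = 0$
$- n{\left(f{\left(-4 \right)} \right)} = \left(-1\right) 0 = 0$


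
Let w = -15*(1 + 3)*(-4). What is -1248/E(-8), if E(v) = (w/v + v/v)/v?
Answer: -9984/29 ≈ -344.28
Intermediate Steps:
w = 240 (w = -15*4*(-4) = -5*12*(-4) = -60*(-4) = 240)
E(v) = (1 + 240/v)/v (E(v) = (240/v + v/v)/v = (240/v + 1)/v = (1 + 240/v)/v)
-1248/E(-8) = -1248*64/(240 - 8) = -1248/((1/64)*232) = -1248/29/8 = -1248*8/29 = -9984/29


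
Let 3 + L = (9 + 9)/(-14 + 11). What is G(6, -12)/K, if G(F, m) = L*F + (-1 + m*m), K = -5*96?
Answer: -89/480 ≈ -0.18542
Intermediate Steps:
L = -9 (L = -3 + (9 + 9)/(-14 + 11) = -3 + 18/(-3) = -3 + 18*(-⅓) = -3 - 6 = -9)
K = -480
G(F, m) = -1 + m² - 9*F (G(F, m) = -9*F + (-1 + m*m) = -9*F + (-1 + m²) = -1 + m² - 9*F)
G(6, -12)/K = (-1 + (-12)² - 9*6)/(-480) = (-1 + 144 - 54)*(-1/480) = 89*(-1/480) = -89/480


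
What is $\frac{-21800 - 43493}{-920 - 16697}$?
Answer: $\frac{65293}{17617} \approx 3.7062$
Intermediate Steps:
$\frac{-21800 - 43493}{-920 - 16697} = - \frac{65293}{-17617} = \left(-65293\right) \left(- \frac{1}{17617}\right) = \frac{65293}{17617}$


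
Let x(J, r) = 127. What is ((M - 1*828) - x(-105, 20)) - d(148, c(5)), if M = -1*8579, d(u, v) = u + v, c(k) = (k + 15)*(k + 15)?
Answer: -10082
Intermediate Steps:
c(k) = (15 + k)² (c(k) = (15 + k)*(15 + k) = (15 + k)²)
M = -8579
((M - 1*828) - x(-105, 20)) - d(148, c(5)) = ((-8579 - 1*828) - 1*127) - (148 + (15 + 5)²) = ((-8579 - 828) - 127) - (148 + 20²) = (-9407 - 127) - (148 + 400) = -9534 - 1*548 = -9534 - 548 = -10082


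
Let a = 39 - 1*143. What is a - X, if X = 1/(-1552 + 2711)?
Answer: -120537/1159 ≈ -104.00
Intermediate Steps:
a = -104 (a = 39 - 143 = -104)
X = 1/1159 ≈ 0.00086281
a - X = -104 - 1*1/1159 = -104 - 1/1159 = -120537/1159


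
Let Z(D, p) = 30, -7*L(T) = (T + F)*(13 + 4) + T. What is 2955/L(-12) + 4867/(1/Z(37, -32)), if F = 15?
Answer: 1891235/13 ≈ 1.4548e+5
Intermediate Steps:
L(T) = -255/7 - 18*T/7 (L(T) = -((T + 15)*(13 + 4) + T)/7 = -((15 + T)*17 + T)/7 = -((255 + 17*T) + T)/7 = -(255 + 18*T)/7 = -255/7 - 18*T/7)
2955/L(-12) + 4867/(1/Z(37, -32)) = 2955/(-255/7 - 18/7*(-12)) + 4867/(1/30) = 2955/(-255/7 + 216/7) + 4867/(1/30) = 2955/(-39/7) + 4867*30 = 2955*(-7/39) + 146010 = -6895/13 + 146010 = 1891235/13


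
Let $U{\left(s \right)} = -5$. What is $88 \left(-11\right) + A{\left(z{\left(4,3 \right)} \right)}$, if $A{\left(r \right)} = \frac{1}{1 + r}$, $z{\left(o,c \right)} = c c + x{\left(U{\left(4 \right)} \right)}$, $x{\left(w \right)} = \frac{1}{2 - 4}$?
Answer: $- \frac{18390}{19} \approx -967.89$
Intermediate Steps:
$x{\left(w \right)} = - \frac{1}{2}$ ($x{\left(w \right)} = \frac{1}{-2} = - \frac{1}{2}$)
$z{\left(o,c \right)} = - \frac{1}{2} + c^{2}$ ($z{\left(o,c \right)} = c c - \frac{1}{2} = c^{2} - \frac{1}{2} = - \frac{1}{2} + c^{2}$)
$88 \left(-11\right) + A{\left(z{\left(4,3 \right)} \right)} = 88 \left(-11\right) + \frac{1}{1 - \left(\frac{1}{2} - 3^{2}\right)} = -968 + \frac{1}{1 + \left(- \frac{1}{2} + 9\right)} = -968 + \frac{1}{1 + \frac{17}{2}} = -968 + \frac{1}{\frac{19}{2}} = -968 + \frac{2}{19} = - \frac{18390}{19}$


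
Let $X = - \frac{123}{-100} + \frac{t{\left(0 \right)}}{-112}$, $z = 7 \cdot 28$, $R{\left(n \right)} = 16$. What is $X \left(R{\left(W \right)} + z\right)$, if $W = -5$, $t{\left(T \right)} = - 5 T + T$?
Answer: $\frac{6519}{25} \approx 260.76$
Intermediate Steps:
$t{\left(T \right)} = - 4 T$
$z = 196$
$X = \frac{123}{100}$ ($X = - \frac{123}{-100} + \frac{\left(-4\right) 0}{-112} = \left(-123\right) \left(- \frac{1}{100}\right) + 0 \left(- \frac{1}{112}\right) = \frac{123}{100} + 0 = \frac{123}{100} \approx 1.23$)
$X \left(R{\left(W \right)} + z\right) = \frac{123 \left(16 + 196\right)}{100} = \frac{123}{100} \cdot 212 = \frac{6519}{25}$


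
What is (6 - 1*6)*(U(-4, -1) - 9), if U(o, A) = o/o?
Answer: 0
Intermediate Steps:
U(o, A) = 1
(6 - 1*6)*(U(-4, -1) - 9) = (6 - 1*6)*(1 - 9) = (6 - 6)*(-8) = 0*(-8) = 0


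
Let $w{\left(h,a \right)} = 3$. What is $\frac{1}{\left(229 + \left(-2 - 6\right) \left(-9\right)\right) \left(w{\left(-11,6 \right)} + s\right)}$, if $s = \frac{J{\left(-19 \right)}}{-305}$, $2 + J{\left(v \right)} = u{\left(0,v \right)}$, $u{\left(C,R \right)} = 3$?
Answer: $\frac{305}{275114} \approx 0.0011086$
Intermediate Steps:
$J{\left(v \right)} = 1$ ($J{\left(v \right)} = -2 + 3 = 1$)
$s = - \frac{1}{305}$ ($s = 1 \frac{1}{-305} = 1 \left(- \frac{1}{305}\right) = - \frac{1}{305} \approx -0.0032787$)
$\frac{1}{\left(229 + \left(-2 - 6\right) \left(-9\right)\right) \left(w{\left(-11,6 \right)} + s\right)} = \frac{1}{\left(229 + \left(-2 - 6\right) \left(-9\right)\right) \left(3 - \frac{1}{305}\right)} = \frac{1}{\left(229 - -72\right) \frac{914}{305}} = \frac{1}{\left(229 + 72\right) \frac{914}{305}} = \frac{1}{301 \cdot \frac{914}{305}} = \frac{1}{\frac{275114}{305}} = \frac{305}{275114}$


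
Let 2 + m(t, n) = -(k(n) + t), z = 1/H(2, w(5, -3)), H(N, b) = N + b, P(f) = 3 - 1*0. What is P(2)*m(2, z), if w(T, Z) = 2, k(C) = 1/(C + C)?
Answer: -18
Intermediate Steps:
k(C) = 1/(2*C)
P(f) = 3 (P(f) = 3 + 0 = 3)
z = ¼ (z = 1/(2 + 2) = 1/4 = ¼ ≈ 0.25000)
m(t, n) = -2 - t - 1/(2*n) (m(t, n) = -2 - (1/(2*n) + t) = -2 - (t + 1/(2*n)) = -2 + (-t - 1/(2*n)) = -2 - t - 1/(2*n))
P(2)*m(2, z) = 3*(-2 - 1*2 - 1/(2*¼)) = 3*(-2 - 2 - ½*4) = 3*(-2 - 2 - 2) = 3*(-6) = -18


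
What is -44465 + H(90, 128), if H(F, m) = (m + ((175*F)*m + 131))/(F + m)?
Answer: -7677111/218 ≈ -35216.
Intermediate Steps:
H(F, m) = (131 + m + 175*F*m)/(F + m) (H(F, m) = (m + (175*F*m + 131))/(F + m) = (m + (131 + 175*F*m))/(F + m) = (131 + m + 175*F*m)/(F + m))
-44465 + H(90, 128) = -44465 + (131 + 128 + 175*90*128)/(90 + 128) = -44465 + (131 + 128 + 2016000)/218 = -44465 + (1/218)*2016259 = -44465 + 2016259/218 = -7677111/218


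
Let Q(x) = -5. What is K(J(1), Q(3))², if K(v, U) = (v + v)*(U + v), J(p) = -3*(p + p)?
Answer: 17424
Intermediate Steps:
J(p) = -6*p
K(v, U) = 2*v*(U + v) (K(v, U) = (2*v)*(U + v) = 2*v*(U + v))
K(J(1), Q(3))² = (2*(-6*1)*(-5 - 6*1))² = (2*(-6)*(-5 - 6))² = (2*(-6)*(-11))² = 132² = 17424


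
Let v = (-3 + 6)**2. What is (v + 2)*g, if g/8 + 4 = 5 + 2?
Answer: 264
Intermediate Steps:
g = 24 (g = -32 + 8*(5 + 2) = -32 + 8*7 = -32 + 56 = 24)
v = 9 (v = 3**2 = 9)
(v + 2)*g = (9 + 2)*24 = 11*24 = 264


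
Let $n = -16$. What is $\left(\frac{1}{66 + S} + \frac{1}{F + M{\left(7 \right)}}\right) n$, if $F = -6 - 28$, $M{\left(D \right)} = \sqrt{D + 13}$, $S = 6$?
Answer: $\frac{164}{639} + \frac{2 \sqrt{5}}{71} \approx 0.31964$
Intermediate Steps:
$M{\left(D \right)} = \sqrt{13 + D}$
$F = -34$ ($F = -6 - 28 = -34$)
$\left(\frac{1}{66 + S} + \frac{1}{F + M{\left(7 \right)}}\right) n = \left(\frac{1}{66 + 6} + \frac{1}{-34 + \sqrt{13 + 7}}\right) \left(-16\right) = \left(\frac{1}{72} + \frac{1}{-34 + \sqrt{20}}\right) \left(-16\right) = \left(\frac{1}{72} + \frac{1}{-34 + 2 \sqrt{5}}\right) \left(-16\right) = - \frac{2}{9} - \frac{16}{-34 + 2 \sqrt{5}}$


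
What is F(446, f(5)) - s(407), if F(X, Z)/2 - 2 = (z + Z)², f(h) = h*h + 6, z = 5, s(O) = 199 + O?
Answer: 1990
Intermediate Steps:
f(h) = 6 + h² (f(h) = h² + 6 = 6 + h²)
F(X, Z) = 4 + 2*(5 + Z)²
F(446, f(5)) - s(407) = (4 + 2*(5 + (6 + 5²))²) - (199 + 407) = (4 + 2*(5 + (6 + 25))²) - 1*606 = (4 + 2*(5 + 31)²) - 606 = (4 + 2*36²) - 606 = (4 + 2*1296) - 606 = (4 + 2592) - 606 = 2596 - 606 = 1990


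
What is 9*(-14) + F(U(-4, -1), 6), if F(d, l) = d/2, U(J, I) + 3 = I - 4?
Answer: -130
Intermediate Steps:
U(J, I) = -7 + I (U(J, I) = -3 + (I - 4) = -3 + (-4 + I) = -7 + I)
F(d, l) = d/2 (F(d, l) = d*(½) = d/2)
9*(-14) + F(U(-4, -1), 6) = 9*(-14) + (-7 - 1)/2 = -126 + (½)*(-8) = -126 - 4 = -130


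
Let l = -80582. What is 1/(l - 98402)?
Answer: -1/178984 ≈ -5.5871e-6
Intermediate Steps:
1/(l - 98402) = 1/(-80582 - 98402) = 1/(-178984) = -1/178984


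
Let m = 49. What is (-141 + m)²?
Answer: 8464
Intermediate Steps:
(-141 + m)² = (-141 + 49)² = (-92)² = 8464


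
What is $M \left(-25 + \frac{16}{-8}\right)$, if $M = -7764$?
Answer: $209628$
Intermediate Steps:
$M \left(-25 + \frac{16}{-8}\right) = - 7764 \left(-25 + \frac{16}{-8}\right) = - 7764 \left(-25 + 16 \left(- \frac{1}{8}\right)\right) = - 7764 \left(-25 - 2\right) = \left(-7764\right) \left(-27\right) = 209628$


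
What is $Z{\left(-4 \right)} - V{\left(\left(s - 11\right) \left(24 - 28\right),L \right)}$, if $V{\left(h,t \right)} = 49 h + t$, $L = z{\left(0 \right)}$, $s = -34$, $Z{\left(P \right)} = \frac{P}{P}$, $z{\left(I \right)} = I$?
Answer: $-8819$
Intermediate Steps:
$Z{\left(P \right)} = 1$
$L = 0$
$V{\left(h,t \right)} = t + 49 h$
$Z{\left(-4 \right)} - V{\left(\left(s - 11\right) \left(24 - 28\right),L \right)} = 1 - \left(0 + 49 \left(-34 - 11\right) \left(24 - 28\right)\right) = 1 - \left(0 + 49 \left(\left(-45\right) \left(-4\right)\right)\right) = 1 - \left(0 + 49 \cdot 180\right) = 1 - \left(0 + 8820\right) = 1 - 8820 = -8819$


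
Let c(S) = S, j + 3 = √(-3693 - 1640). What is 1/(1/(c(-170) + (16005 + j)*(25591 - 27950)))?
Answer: -37748888 - 2359*I*√5333 ≈ -3.7749e+7 - 1.7227e+5*I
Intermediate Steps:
j = -3 + I*√5333 (j = -3 + √(-3693 - 1640) = -3 + √(-5333) = -3 + I*√5333 ≈ -3.0 + 73.027*I)
1/(1/(c(-170) + (16005 + j)*(25591 - 27950))) = 1/(1/(-170 + (16005 + (-3 + I*√5333))*(25591 - 27950))) = 1/(1/(-170 + (16002 + I*√5333)*(-2359))) = 1/(1/(-170 + (-37748718 - 2359*I*√5333))) = 1/(1/(-37748888 - 2359*I*√5333)) = -37748888 - 2359*I*√5333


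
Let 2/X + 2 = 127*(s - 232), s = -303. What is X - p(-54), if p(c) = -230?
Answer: 15627808/67947 ≈ 230.00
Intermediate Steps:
X = -2/67947 (X = 2/(-2 + 127*(-303 - 232)) = 2/(-2 + 127*(-535)) = 2/(-2 - 67945) = 2/(-67947) = 2*(-1/67947) = -2/67947 ≈ -2.9435e-5)
X - p(-54) = -2/67947 - 1*(-230) = -2/67947 + 230 = 15627808/67947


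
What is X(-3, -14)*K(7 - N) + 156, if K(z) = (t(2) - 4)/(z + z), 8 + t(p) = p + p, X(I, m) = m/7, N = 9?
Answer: 152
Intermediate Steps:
X(I, m) = m/7 (X(I, m) = m*(⅐) = m/7)
t(p) = -8 + 2*p (t(p) = -8 + (p + p) = -8 + 2*p)
K(z) = -4/z (K(z) = ((-8 + 2*2) - 4)/(z + z) = ((-8 + 4) - 4)/((2*z)) = (-4 - 4)*(1/(2*z)) = -4/z)
X(-3, -14)*K(7 - N) + 156 = ((⅐)*(-14))*(-4/(7 - 1*9)) + 156 = -(-8)/(7 - 9) + 156 = -(-8)/(-2) + 156 = -(-8)*(-1)/2 + 156 = -2*2 + 156 = -4 + 156 = 152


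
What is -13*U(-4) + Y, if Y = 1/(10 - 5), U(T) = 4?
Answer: -259/5 ≈ -51.800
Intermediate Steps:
Y = ⅕ (Y = 1/5 = ⅕ ≈ 0.20000)
-13*U(-4) + Y = -13*4 + ⅕ = -52 + ⅕ = -259/5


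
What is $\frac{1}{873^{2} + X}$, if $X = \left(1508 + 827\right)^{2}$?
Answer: $\frac{1}{6214354} \approx 1.6092 \cdot 10^{-7}$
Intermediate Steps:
$X = 5452225$ ($X = 2335^{2} = 5452225$)
$\frac{1}{873^{2} + X} = \frac{1}{873^{2} + 5452225} = \frac{1}{762129 + 5452225} = \frac{1}{6214354}$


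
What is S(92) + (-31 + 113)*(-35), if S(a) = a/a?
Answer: -2869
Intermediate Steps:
S(a) = 1
S(92) + (-31 + 113)*(-35) = 1 + (-31 + 113)*(-35) = 1 + 82*(-35) = 1 - 2870 = -2869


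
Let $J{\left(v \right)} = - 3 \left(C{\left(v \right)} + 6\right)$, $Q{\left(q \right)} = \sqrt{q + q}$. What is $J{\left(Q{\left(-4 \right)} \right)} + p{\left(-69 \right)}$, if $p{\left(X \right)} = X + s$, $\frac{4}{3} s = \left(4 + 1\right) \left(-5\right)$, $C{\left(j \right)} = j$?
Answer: $- \frac{423}{4} - 6 i \sqrt{2} \approx -105.75 - 8.4853 i$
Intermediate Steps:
$Q{\left(q \right)} = \sqrt{2} \sqrt{q}$ ($Q{\left(q \right)} = \sqrt{2 q} = \sqrt{2} \sqrt{q}$)
$s = - \frac{75}{4}$ ($s = \frac{3 \left(4 + 1\right) \left(-5\right)}{4} = \frac{3 \cdot 5 \left(-5\right)}{4} = \frac{3}{4} \left(-25\right) = - \frac{75}{4} \approx -18.75$)
$J{\left(v \right)} = -18 - 3 v$ ($J{\left(v \right)} = - 3 \left(v + 6\right) = - 3 \left(6 + v\right) = -18 - 3 v$)
$p{\left(X \right)} = - \frac{75}{4} + X$ ($p{\left(X \right)} = X - \frac{75}{4} = - \frac{75}{4} + X$)
$J{\left(Q{\left(-4 \right)} \right)} + p{\left(-69 \right)} = \left(-18 - 3 \sqrt{2} \sqrt{-4}\right) - \frac{351}{4} = \left(-18 - 3 \sqrt{2} \cdot 2 i\right) - \frac{351}{4} = \left(-18 - 3 \cdot 2 i \sqrt{2}\right) - \frac{351}{4} = \left(-18 - 6 i \sqrt{2}\right) - \frac{351}{4} = - \frac{423}{4} - 6 i \sqrt{2}$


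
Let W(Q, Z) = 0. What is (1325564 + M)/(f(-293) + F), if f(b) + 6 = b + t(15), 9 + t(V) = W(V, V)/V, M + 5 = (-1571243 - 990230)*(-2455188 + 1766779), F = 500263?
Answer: 1763342392016/499955 ≈ 3.5270e+6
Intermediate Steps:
M = 1763341066452 (M = -5 + (-1571243 - 990230)*(-2455188 + 1766779) = -5 - 2561473*(-688409) = -5 + 1763341066457 = 1763341066452)
t(V) = -9 (t(V) = -9 + 0/V = -9 + 0 = -9)
f(b) = -15 + b (f(b) = -6 + (b - 9) = -6 + (-9 + b) = -15 + b)
(1325564 + M)/(f(-293) + F) = (1325564 + 1763341066452)/((-15 - 293) + 500263) = 1763342392016/(-308 + 500263) = 1763342392016/499955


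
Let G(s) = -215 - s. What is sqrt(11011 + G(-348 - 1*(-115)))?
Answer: sqrt(11029) ≈ 105.02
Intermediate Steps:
sqrt(11011 + G(-348 - 1*(-115))) = sqrt(11011 + (-215 - (-348 - 1*(-115)))) = sqrt(11011 + (-215 - (-348 + 115))) = sqrt(11011 + (-215 - 1*(-233))) = sqrt(11011 + (-215 + 233)) = sqrt(11011 + 18) = sqrt(11029)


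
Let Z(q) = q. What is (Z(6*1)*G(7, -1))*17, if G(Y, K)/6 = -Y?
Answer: -4284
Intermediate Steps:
G(Y, K) = -6*Y (G(Y, K) = 6*(-Y) = -6*Y)
(Z(6*1)*G(7, -1))*17 = ((6*1)*(-6*7))*17 = (6*(-42))*17 = -252*17 = -4284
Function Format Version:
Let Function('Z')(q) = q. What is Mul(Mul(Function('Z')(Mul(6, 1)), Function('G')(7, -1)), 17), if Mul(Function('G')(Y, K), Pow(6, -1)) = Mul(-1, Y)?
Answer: -4284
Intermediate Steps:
Function('G')(Y, K) = Mul(-6, Y) (Function('G')(Y, K) = Mul(6, Mul(-1, Y)) = Mul(-6, Y))
Mul(Mul(Function('Z')(Mul(6, 1)), Function('G')(7, -1)), 17) = Mul(Mul(Mul(6, 1), Mul(-6, 7)), 17) = Mul(Mul(6, -42), 17) = Mul(-252, 17) = -4284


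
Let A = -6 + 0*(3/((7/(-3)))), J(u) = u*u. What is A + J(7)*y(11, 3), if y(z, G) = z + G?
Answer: 680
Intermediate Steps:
J(u) = u**2
y(z, G) = G + z
A = -6 (A = -6 + 0*(3/((7*(-1/3)))) = -6 + 0*(3/(-7/3)) = -6 + 0*(3*(-3/7)) = -6 + 0*(-9/7) = -6 + 0 = -6)
A + J(7)*y(11, 3) = -6 + 7**2*(3 + 11) = -6 + 49*14 = -6 + 686 = 680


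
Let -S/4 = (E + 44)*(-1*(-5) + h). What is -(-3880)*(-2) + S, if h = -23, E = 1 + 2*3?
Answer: -4088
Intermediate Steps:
E = 7 (E = 1 + 6 = 7)
S = 3672 (S = -4*(7 + 44)*(-1*(-5) - 23) = -204*(5 - 23) = -204*(-18) = -4*(-918) = 3672)
-(-3880)*(-2) + S = -(-3880)*(-2) + 3672 = -97*80 + 3672 = -7760 + 3672 = -4088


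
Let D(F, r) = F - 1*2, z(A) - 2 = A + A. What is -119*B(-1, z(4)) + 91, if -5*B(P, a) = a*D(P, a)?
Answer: -623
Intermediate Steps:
z(A) = 2 + 2*A (z(A) = 2 + (A + A) = 2 + 2*A)
D(F, r) = -2 + F (D(F, r) = F - 2 = -2 + F)
B(P, a) = -a*(-2 + P)/5
-119*B(-1, z(4)) + 91 = -119*(2 + 2*4)*(2 - 1*(-1))/5 + 91 = -119*(2 + 8)*(2 + 1)/5 + 91 = -119*10*3/5 + 91 = -119*6 + 91 = -714 + 91 = -623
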